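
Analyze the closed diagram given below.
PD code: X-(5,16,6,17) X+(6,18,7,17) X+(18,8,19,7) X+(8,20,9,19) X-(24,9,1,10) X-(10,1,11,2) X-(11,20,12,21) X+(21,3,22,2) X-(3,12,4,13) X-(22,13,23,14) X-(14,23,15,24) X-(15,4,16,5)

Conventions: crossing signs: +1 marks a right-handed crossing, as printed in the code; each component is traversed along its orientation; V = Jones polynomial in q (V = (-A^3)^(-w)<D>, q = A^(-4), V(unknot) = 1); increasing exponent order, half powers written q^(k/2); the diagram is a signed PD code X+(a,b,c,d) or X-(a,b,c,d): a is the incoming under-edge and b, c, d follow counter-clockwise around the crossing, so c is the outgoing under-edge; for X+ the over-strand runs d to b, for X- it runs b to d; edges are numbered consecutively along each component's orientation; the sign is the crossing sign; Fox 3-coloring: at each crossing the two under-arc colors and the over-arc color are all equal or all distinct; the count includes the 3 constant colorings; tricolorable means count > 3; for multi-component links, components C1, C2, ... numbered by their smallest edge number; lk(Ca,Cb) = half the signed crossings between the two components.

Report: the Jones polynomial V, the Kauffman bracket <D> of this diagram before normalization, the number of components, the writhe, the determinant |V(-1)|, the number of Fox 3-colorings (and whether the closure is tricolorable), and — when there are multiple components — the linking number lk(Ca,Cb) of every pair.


Jones polynomial: V(q) = q^-7 - 2q^-6 + 2q^-5 - 3q^-4 + 3q^-3 - 2q^-2 + 2q^-1
<D> = 2A^-8 - 2A^-4 + 3 - 3A^4 + 2A^8 - 2A^12 + A^16; writhe -4
components 1, writhe -4 (12 crossings)
3-colorings: 9 of 3^12, det 15 — tricolorable
note: |V(-1)| = 15: so tricolorable, since 3 divides 15


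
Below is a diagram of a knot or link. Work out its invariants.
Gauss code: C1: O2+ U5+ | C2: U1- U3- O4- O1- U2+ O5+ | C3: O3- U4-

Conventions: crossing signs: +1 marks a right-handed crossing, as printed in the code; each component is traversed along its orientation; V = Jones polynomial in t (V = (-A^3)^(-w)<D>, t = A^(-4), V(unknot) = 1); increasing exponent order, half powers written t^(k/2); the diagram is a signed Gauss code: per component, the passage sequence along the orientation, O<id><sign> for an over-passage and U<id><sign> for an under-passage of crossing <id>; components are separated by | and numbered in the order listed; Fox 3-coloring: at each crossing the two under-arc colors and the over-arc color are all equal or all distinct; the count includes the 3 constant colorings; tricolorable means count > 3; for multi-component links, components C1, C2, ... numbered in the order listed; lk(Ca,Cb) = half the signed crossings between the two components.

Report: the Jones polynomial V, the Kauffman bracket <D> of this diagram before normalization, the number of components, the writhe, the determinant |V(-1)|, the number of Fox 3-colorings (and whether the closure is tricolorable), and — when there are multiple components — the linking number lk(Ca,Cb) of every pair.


Jones polynomial: V(t) = t^-2 + 2 + t^2
<D> = -A^-11 - 2A^-3 - A^5; writhe -1
components 3, writhe -1 (5 crossings)
linking number lk(C1,C2) = +1
lk(C1,C3): 0
lk(C2,C3) = -1
3-colorings: 3 of 3^5, det 4 — not tricolorable
note: det 4 = |V(-1)|; not divisible by 3, so not tricolorable


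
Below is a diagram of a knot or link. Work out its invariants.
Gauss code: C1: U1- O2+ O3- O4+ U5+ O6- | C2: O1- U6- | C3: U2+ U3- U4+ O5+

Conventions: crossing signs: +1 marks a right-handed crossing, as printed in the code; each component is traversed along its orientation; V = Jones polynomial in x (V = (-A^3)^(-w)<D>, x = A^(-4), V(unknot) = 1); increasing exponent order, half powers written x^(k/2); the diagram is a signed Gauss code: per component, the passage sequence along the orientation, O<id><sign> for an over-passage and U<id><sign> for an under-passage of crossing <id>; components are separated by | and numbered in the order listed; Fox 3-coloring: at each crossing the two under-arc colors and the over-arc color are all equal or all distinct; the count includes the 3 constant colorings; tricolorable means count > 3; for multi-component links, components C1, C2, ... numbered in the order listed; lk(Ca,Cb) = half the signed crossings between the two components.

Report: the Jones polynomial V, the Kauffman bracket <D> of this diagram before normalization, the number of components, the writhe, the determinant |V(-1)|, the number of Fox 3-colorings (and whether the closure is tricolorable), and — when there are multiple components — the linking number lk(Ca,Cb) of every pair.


Jones polynomial: V(x) = x^-2 + 2 + x^2
<D> = A^-8 + 2 + A^8; writhe 0
components 3, writhe 0 (6 crossings)
linking number lk(C1,C2) = -1
lk(C1,C3): +1
lk(C2,C3) = 0
3-colorings: 3 of 3^6, det 4 — not tricolorable
note: summing lk over 3 pairs gives 0


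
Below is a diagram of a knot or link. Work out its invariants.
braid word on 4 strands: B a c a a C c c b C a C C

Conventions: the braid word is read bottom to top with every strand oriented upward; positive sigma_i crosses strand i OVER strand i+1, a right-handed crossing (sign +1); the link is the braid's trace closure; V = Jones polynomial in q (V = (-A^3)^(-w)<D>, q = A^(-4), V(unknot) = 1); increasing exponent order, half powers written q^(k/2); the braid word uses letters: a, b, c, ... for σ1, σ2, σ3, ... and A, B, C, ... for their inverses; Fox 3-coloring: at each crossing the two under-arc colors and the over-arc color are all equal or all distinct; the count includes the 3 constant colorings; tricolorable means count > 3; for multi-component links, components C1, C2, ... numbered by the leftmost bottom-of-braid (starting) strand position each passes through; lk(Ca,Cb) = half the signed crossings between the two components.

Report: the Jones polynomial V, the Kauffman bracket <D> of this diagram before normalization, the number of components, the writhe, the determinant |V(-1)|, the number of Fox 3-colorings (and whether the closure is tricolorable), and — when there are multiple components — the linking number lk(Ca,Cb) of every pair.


V(q) = -q^-2 + 2q^-1 - 3 + 5q - 4q^2 + 5q^3 - 4q^4 + 2q^5 - q^6
bracket: A^-15 - 2A^-11 + 4A^-7 - 5A^-3 + 4A - 5A^5 + 3A^9 - 2A^13 + A^17, w = +3
1 component, writhe +3, over 13 crossings
det 27, colorings 9 of 3^13 — tricolorable
observation: free reduction leaves σ2⁻¹ σ1 σ3 σ1 σ1 σ3 σ2 σ3⁻¹ σ1 σ3⁻¹ σ3⁻¹ of the original 13 letters


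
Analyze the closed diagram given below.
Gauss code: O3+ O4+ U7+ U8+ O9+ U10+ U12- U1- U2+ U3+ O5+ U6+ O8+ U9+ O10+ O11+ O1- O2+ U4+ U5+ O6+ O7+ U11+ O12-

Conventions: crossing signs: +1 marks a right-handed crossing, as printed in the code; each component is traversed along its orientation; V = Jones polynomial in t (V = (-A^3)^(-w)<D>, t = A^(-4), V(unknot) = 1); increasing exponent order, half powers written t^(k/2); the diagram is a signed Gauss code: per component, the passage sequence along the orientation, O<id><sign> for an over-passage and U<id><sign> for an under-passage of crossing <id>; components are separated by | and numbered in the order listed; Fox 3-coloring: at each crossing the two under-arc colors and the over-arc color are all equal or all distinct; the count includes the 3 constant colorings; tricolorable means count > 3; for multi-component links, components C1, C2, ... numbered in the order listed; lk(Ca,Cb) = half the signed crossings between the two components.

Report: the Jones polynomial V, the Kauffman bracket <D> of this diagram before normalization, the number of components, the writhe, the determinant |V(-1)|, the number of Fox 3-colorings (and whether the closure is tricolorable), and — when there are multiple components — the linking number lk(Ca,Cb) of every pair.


V(t) = t^3 + t^5 - t^8
bracket: -A^-8 + A^4 + A^12, w = +8
1 component, writhe +8, over 12 crossings
det 3, colorings 9 of 3^12 — tricolorable
observation: w = +8 (over 12 crossings) is diagram-only; (-A^3)^(-8) removes it from V


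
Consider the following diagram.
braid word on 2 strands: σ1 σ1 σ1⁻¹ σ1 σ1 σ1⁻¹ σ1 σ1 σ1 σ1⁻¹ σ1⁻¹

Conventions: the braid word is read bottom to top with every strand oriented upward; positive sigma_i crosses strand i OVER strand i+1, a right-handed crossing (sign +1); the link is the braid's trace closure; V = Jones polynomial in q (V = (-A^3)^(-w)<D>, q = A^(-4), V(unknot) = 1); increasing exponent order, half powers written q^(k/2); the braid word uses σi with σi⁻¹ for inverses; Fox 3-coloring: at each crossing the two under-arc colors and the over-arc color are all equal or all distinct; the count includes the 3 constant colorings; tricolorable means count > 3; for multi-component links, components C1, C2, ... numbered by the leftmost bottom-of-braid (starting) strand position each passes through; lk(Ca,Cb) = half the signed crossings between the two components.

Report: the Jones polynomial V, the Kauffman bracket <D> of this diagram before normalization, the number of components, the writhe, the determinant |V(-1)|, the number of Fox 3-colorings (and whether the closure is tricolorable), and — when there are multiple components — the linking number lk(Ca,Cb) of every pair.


V = q + q^3 - q^4
<D> = A^-7 - A^-3 - A^5 (w = +3)
1 component over 11 crossings, w = +3
9 Fox colorings among 3^11, |V(-1)| = 3: tricolorable
why: the span of V is 3, forcing >= 3 crossings in any diagram


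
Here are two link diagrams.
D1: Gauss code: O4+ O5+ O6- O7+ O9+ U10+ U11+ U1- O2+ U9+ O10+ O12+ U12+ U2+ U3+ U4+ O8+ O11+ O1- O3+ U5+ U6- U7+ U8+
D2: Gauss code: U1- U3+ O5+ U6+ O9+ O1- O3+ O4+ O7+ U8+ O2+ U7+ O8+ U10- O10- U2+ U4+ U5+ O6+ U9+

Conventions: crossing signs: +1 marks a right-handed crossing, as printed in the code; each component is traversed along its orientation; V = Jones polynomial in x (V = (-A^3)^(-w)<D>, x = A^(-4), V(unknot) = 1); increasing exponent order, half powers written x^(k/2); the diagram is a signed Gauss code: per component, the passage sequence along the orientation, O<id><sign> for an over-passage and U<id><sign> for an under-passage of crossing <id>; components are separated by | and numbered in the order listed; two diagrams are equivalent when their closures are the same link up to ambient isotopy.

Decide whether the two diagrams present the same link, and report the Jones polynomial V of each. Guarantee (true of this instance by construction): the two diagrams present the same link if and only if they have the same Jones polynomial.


same link: yes
V(D1) = x^2 + 2x^4 - 2x^5 + x^6 - 2x^7 + x^8  [12 crossings, <D> = A^-8 - 2A^-4 + 1 - 2A^4 + 2A^8 + A^16, w = +8]
D2 (bracket A^-14 - 2A^-10 + A^-6 - 2A^-2 + 2A^2 + A^10; 10 crossings at w = +6): V = x^2 + 2x^4 - 2x^5 + x^6 - 2x^7 + x^8
note: one V(x) for all 2 diagrams — one class (guaranteed)


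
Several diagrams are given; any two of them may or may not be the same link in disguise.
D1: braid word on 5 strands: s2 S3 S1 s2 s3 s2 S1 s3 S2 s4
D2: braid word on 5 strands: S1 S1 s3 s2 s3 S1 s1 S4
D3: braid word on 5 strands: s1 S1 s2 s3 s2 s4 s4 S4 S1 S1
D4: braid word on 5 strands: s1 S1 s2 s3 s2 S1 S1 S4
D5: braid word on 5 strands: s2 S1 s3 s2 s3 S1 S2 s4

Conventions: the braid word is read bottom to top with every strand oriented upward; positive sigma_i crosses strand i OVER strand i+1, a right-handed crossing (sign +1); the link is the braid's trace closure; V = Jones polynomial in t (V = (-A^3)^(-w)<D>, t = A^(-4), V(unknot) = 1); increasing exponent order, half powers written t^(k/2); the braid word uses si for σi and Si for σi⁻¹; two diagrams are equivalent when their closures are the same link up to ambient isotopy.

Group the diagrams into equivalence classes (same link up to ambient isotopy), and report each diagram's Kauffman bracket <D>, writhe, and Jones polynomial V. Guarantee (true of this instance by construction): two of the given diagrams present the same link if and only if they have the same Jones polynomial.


grouping into links: {D1, D2, D3, D4, D5}
V(D1) = t^-2 + 2 + t^2  (w +2, c 10, <D> = A^-2 + 2A^6 + A^14)
V(D2) = t^-2 + 2 + t^2  (w 0, c 8, <D> = A^-8 + 2 + A^8)
D3 (bracket A^-2 + 2A^6 + A^14; 10 crossings at w = +2): V = t^-2 + 2 + t^2
V(D4) = t^-2 + 2 + t^2  [8 crossings, <D> = A^-8 + 2 + A^8, w = 0]
D5 (bracket A^-2 + 2A^6 + A^14; 8 crossings at w = +2): V = t^-2 + 2 + t^2
why: one V(t) for all 5 diagrams — one class (guaranteed)


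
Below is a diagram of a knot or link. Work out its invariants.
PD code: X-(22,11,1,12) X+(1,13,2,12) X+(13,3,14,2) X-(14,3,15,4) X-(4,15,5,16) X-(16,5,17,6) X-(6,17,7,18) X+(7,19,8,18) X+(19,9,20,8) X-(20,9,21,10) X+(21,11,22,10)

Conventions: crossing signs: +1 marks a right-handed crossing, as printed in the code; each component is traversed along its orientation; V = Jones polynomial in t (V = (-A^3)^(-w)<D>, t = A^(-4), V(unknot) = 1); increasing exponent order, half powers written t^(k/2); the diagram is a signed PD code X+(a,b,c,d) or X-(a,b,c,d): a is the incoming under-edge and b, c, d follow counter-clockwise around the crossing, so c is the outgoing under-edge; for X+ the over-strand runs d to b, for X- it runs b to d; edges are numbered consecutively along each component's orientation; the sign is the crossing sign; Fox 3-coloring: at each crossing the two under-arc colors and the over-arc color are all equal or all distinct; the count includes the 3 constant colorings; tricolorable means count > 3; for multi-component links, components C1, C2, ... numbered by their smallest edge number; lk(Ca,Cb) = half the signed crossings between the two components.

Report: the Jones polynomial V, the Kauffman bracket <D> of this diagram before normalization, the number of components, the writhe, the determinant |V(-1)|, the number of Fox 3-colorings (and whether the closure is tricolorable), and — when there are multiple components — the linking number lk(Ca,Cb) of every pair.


V = 1
<D> = -A^-3 (w = -1)
1 component over 11 crossings, w = -1
3 Fox colorings among 3^11, |V(-1)| = 1: not tricolorable
why: w = -1 (over 11 crossings) is diagram-only; (-A^3)^(1) removes it from V


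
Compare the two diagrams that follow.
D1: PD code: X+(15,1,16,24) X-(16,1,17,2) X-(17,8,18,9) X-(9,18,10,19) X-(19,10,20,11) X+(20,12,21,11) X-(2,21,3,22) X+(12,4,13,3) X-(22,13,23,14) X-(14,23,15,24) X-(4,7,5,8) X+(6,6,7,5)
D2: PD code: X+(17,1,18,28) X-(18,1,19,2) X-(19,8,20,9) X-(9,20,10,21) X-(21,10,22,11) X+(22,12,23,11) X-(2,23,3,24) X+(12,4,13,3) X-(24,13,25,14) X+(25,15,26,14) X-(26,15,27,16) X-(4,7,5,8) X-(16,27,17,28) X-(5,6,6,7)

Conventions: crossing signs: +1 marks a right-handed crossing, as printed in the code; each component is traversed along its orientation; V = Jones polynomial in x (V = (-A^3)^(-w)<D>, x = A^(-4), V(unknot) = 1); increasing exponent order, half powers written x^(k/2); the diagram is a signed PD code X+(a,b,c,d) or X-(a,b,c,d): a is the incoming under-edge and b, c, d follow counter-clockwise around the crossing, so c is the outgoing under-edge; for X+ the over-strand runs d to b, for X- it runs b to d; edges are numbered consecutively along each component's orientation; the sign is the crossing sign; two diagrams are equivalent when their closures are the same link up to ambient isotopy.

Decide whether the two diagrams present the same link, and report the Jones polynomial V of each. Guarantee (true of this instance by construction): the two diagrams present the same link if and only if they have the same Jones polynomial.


equivalent: yes
D1 (bracket A^-8 - A^-4 + 2 - A^4 + A^8 - A^12; 12 crossings at w = -4): V = -x^-6 + x^-5 - x^-4 + 2x^-3 - x^-2 + x^-1
V(D2) = -x^-6 + x^-5 - x^-4 + 2x^-3 - x^-2 + x^-1  [14 crossings, <D> = A^-14 - A^-10 + 2A^-6 - A^-2 + A^2 - A^6, w = -6]
observation: Reidemeister moves carry D1 (12 crossings) to D2 (14)


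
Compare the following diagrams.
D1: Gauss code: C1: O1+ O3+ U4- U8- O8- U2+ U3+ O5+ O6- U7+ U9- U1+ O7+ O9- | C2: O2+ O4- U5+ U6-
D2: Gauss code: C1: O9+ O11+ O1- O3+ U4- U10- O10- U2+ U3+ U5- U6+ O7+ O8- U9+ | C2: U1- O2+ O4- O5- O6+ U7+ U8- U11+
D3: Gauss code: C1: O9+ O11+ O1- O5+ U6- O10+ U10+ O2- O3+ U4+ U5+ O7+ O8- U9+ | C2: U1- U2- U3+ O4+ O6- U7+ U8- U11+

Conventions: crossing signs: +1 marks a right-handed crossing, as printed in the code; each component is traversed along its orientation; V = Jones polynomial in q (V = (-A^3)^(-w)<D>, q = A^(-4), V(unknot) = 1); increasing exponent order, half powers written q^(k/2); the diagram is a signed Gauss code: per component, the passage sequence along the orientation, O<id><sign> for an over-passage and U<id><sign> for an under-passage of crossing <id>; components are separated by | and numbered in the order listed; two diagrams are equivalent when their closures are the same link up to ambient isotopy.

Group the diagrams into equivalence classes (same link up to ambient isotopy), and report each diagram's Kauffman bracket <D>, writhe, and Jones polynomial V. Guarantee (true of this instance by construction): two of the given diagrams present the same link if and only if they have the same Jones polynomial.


classes: {D1, D2, D3}
V(D1) = -q^(-1/2) - q^(1/2)  [9 crossings, <D> = A + A^5, w = +1]
V(D2) = -q^(-1/2) - q^(1/2)  (w +1, c 11, <D> = A + A^5)
V(D3) = -q^(-1/2) - q^(1/2)  [11 crossings, <D> = A^7 + A^11, w = +3]
note: all 3 diagrams share one V(q), hence one class


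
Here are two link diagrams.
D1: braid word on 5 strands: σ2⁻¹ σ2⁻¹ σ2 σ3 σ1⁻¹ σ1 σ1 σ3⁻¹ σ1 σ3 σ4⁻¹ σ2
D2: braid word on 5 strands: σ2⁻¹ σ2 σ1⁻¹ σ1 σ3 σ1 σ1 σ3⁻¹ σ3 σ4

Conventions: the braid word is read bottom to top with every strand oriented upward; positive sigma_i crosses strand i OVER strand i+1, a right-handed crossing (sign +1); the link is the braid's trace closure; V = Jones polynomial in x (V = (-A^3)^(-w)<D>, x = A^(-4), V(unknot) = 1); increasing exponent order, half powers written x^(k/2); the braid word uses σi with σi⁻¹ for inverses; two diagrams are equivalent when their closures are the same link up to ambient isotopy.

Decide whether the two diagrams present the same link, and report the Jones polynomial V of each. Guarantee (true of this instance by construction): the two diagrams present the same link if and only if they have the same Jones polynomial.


equivalent: yes
V(D1) = 1 + x + x^2 + x^3  (w +2, c 12, <D> = A^-6 + A^-2 + A^2 + A^6)
V(D2) = 1 + x + x^2 + x^3  (w +4, c 10, <D> = 1 + A^4 + A^8 + A^12)
why: all 2 diagrams share one V(x), hence one class


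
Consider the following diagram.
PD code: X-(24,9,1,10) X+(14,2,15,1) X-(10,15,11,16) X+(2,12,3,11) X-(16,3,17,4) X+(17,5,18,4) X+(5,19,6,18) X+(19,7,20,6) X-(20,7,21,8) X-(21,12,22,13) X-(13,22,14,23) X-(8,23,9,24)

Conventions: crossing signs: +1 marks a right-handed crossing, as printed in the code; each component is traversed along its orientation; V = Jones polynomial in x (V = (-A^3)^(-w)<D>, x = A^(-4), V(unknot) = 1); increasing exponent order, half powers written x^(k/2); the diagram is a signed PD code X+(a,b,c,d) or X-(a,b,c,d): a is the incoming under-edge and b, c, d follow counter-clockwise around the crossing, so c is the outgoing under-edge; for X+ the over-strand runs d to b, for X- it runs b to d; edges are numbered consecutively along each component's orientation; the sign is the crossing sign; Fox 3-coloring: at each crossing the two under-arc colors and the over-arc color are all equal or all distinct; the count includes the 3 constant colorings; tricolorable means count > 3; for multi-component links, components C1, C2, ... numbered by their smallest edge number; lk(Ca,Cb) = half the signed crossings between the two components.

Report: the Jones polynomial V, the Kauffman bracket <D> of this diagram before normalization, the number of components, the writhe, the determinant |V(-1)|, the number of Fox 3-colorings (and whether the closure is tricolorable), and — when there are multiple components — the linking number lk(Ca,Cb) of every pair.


V(x) = x^-5 - 2x^-4 + 2x^-3 - 2x^-2 + 2x^-1 - 1 + x
bracket: A^-10 - A^-6 + 2A^-2 - 2A^2 + 2A^6 - 2A^10 + A^14, w = -2
1 component, writhe -2, over 12 crossings
det 11, colorings 3 of 3^12 — not tricolorable
observation: V spans 6 powers of x: at least 6 crossings in any diagram


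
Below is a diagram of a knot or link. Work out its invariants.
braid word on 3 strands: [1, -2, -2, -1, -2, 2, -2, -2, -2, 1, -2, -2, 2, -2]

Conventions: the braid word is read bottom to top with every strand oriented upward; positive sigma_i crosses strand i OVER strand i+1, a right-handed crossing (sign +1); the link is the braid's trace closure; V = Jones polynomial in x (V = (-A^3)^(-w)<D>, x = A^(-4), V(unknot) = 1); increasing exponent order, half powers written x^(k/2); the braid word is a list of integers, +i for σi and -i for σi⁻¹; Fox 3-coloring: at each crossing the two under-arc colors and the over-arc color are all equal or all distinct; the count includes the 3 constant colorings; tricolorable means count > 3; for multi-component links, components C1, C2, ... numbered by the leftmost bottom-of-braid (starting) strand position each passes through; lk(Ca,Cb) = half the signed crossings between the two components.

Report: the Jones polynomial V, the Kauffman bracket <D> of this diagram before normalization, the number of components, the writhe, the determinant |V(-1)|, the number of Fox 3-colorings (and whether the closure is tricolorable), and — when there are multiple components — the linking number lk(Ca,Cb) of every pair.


Jones polynomial: V(x) = -x^-9 + 2x^-8 - 3x^-7 + 3x^-6 - 3x^-5 + 3x^-4 - x^-3 + x^-2
<D> = A^-10 - A^-6 + 3A^-2 - 3A^2 + 3A^6 - 3A^10 + 2A^14 - A^18; writhe -6
components 1, writhe -6 (14 crossings)
3-colorings: 3 of 3^14, det 17 — not tricolorable
note: |V(-1)| = 17: so not tricolorable, since 3 does not divide 17


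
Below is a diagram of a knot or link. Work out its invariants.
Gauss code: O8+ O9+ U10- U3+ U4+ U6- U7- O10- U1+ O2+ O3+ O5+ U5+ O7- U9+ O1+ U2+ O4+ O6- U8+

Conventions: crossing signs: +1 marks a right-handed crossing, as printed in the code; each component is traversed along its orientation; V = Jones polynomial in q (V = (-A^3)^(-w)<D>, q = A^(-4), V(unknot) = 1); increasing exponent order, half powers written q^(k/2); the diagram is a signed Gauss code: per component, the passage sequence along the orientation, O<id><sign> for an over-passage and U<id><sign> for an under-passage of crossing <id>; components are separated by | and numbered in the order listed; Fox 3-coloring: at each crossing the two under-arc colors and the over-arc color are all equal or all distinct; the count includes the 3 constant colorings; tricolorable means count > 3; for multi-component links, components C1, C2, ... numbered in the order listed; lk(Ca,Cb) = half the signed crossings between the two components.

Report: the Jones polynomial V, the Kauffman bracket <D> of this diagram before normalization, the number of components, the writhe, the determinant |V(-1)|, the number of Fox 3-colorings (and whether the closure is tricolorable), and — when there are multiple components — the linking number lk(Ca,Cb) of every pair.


V = q + q^3 - q^4
<D> = -A^-4 + 1 + A^8 (w = +4)
1 component over 10 crossings, w = +4
9 Fox colorings among 3^10, |V(-1)| = 3: tricolorable
why: w = +4 shifts under R1 moves; the (-A^3)^(-4) factor cancels that in V


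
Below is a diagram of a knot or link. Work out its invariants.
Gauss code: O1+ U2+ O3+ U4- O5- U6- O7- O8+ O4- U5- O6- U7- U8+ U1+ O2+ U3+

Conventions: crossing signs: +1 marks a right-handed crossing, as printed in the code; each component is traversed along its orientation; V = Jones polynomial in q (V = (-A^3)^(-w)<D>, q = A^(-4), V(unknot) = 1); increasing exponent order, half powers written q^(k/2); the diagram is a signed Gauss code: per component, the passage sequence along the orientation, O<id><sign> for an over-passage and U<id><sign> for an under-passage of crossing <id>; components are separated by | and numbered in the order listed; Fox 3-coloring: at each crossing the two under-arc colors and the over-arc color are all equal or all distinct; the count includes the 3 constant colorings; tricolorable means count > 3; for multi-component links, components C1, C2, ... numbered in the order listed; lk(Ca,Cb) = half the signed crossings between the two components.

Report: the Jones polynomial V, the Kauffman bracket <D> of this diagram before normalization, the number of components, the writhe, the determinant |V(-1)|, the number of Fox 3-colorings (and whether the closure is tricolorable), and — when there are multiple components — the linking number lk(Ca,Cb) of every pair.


V(q) = -q^-3 + q^-2 - q^-1 + 3 - q + q^2 - q^3
bracket: -A^-12 + A^-8 - A^-4 + 3 - A^4 + A^8 - A^12, w = 0
1 component, writhe 0, over 8 crossings
det 9, colorings 27 of 3^8 — tricolorable
observation: V is palindromic (span 6, det 9): q -> 1/q fixes it; necessary, not sufficient, for amphichirality


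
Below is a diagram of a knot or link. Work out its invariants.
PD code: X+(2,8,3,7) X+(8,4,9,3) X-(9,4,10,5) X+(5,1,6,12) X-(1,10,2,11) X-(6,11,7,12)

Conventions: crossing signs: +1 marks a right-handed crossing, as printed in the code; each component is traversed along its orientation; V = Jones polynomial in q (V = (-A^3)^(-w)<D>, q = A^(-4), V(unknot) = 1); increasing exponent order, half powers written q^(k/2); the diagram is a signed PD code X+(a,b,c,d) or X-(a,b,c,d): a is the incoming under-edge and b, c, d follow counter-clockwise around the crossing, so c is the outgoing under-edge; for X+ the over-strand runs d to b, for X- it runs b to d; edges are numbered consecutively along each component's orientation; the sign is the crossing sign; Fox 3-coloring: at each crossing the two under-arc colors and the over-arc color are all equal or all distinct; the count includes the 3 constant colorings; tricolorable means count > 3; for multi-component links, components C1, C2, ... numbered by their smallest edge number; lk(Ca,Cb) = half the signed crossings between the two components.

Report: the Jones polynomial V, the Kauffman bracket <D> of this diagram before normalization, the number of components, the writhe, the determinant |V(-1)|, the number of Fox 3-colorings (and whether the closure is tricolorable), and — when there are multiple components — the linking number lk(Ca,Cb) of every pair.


V = 1
<D> = 1 (w = 0)
1 component over 6 crossings, w = 0
3 Fox colorings among 3^6, |V(-1)| = 1: not tricolorable
why: w = 0 (over 6 crossings) is diagram-only; (-A^3)^(0) removes it from V


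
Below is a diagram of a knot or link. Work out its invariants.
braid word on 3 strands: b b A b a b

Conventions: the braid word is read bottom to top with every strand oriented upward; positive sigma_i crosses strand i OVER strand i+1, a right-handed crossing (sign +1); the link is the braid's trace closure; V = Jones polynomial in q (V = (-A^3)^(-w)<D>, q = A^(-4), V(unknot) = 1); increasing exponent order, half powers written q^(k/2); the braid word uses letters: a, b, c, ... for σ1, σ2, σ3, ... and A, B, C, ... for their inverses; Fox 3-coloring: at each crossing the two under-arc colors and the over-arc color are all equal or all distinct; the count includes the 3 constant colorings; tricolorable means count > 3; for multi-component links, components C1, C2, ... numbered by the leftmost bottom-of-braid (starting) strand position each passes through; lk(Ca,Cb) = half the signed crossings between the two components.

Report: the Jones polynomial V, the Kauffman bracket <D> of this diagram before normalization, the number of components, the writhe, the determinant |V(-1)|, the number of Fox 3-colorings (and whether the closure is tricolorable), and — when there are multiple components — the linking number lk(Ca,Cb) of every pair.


V = q + q^3 - q^4
<D> = -A^-4 + 1 + A^8 (w = +4)
1 component over 6 crossings, w = +4
9 Fox colorings among 3^6, |V(-1)| = 3: tricolorable
why: det 3 = |V(-1)|; divisible by 3, so tricolorable


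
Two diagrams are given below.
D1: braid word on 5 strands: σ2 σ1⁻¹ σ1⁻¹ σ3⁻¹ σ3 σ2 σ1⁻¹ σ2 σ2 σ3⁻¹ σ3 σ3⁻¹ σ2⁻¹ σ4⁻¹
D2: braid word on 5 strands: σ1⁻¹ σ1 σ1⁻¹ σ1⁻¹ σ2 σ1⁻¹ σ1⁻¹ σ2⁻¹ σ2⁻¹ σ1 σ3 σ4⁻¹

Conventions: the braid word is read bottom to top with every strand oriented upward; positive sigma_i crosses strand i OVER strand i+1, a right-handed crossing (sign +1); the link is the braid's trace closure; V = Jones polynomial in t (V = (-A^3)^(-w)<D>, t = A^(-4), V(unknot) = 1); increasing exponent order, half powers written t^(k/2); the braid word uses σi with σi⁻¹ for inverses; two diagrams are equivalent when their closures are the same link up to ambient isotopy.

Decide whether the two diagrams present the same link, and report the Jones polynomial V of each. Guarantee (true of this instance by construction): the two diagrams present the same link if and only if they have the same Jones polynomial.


equivalent: no
D1 (bracket -A^-18 + 2A^-14 - 2A^-10 + 3A^-6 - 2A^-2 + 2A^2 - A^6; 14 crossings at w = -2): V = -t^-3 + 2t^-2 - 2t^-1 + 3 - 2t + 2t^2 - t^3
V(D2) = -t^-6 + t^-5 - t^-4 + 2t^-3 - t^-2 + t^-1  (w -4, c 12, <D> = A^-8 - A^-4 + 2 - A^4 + A^8 - A^12)
key observation: 2 values of V(t) split the 2 diagrams


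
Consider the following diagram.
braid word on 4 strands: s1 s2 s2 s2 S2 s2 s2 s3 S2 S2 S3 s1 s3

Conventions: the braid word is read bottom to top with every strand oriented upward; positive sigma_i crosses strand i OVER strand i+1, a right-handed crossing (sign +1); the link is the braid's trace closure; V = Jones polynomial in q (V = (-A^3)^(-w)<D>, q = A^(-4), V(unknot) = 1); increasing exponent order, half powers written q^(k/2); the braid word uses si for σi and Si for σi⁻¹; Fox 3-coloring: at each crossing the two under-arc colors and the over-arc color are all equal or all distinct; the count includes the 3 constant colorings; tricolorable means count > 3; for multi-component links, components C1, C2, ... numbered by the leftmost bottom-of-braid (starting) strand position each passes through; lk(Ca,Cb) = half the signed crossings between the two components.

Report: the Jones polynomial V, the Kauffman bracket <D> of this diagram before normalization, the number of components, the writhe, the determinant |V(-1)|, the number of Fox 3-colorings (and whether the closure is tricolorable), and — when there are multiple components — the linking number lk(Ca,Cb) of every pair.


Jones polynomial: V(q) = q + 2q^3 + q^5
<D> = -A^-5 - 2A^3 - A^11; writhe +5
components 3, writhe +5 (13 crossings)
linking number lk(C1,C2) = +1
lk(C1,C3): +1
lk(C2,C3) = 0
3-colorings: 3 of 3^13, det 4 — not tricolorable
note: the word shrinks to σ1 σ2 σ2 σ2 σ2 σ3 σ2⁻¹ σ2⁻¹ σ3⁻¹ σ1 σ3 after cancelling


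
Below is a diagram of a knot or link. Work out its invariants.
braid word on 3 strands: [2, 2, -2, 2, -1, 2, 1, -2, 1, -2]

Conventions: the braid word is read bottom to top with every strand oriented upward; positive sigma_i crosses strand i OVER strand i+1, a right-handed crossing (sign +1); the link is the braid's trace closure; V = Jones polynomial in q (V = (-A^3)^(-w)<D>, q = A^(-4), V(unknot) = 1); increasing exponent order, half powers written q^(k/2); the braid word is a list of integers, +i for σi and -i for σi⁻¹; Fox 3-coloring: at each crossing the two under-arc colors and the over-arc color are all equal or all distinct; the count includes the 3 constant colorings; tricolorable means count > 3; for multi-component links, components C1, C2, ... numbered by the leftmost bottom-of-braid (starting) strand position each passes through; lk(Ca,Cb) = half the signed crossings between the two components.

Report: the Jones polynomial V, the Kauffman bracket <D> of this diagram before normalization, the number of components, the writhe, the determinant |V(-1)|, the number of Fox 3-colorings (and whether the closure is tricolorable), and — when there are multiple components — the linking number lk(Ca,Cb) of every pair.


V(q) = 2 + q^2 + q^4
bracket: A^-10 + A^-2 + 2A^6, w = +2
3 components, writhe +2, over 10 crossings
lk(C1,C2) = -1
linking number lk(C1,C3) = +1
lk(C2,C3): +1
det 4, colorings 3 of 3^10 — not tricolorable
observation: w = +2 shifts under R1 moves; the (-A^3)^(-2) factor cancels that in V


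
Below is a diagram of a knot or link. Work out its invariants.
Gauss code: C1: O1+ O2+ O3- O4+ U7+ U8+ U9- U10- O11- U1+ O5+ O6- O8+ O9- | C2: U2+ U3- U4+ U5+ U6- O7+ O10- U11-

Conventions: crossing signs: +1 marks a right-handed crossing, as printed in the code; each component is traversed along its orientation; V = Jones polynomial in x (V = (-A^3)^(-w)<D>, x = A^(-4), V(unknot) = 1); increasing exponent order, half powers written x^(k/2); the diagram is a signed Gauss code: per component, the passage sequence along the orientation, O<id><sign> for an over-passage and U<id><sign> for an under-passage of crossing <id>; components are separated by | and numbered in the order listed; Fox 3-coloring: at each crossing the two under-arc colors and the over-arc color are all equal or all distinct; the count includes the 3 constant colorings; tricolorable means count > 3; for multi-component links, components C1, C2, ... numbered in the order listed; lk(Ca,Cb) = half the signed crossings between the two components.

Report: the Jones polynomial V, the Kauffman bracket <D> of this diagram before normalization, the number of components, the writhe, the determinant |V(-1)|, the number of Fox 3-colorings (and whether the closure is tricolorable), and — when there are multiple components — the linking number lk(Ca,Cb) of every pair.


V = -x^(-1/2) - x^(1/2)
<D> = A + A^5 (w = +1)
2 components over 11 crossings, w = +1
lk(C1,C2): 0
9 Fox colorings among 3^11, |V(-1)| = 0: tricolorable
why: all 2 components of this link are unlinked algebraically


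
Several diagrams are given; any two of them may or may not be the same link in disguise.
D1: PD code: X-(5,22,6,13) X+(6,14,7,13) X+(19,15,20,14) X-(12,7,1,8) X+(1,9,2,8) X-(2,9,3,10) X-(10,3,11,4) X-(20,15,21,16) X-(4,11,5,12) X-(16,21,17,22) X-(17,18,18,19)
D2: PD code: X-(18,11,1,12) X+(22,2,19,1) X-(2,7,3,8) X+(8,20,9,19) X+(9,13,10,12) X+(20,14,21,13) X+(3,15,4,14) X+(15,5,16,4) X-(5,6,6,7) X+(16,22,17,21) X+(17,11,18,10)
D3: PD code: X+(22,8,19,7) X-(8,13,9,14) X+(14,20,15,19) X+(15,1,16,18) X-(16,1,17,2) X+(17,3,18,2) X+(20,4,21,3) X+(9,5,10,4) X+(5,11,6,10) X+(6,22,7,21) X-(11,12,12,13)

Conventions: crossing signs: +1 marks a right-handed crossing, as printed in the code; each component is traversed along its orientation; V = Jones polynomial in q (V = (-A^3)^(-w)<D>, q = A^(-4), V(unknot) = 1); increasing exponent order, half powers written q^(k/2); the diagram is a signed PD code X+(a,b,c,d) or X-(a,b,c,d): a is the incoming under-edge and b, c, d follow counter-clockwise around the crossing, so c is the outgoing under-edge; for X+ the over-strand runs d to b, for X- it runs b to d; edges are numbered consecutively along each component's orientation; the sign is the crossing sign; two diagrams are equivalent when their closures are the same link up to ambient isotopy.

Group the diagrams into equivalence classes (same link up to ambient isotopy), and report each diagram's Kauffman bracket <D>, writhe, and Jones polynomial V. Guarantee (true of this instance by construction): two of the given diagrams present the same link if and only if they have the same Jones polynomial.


equivalence classes: {D1} | {D2, D3}
D1 (bracket A^-13 + A^-9 + A^-5 - A^3; 11 crossings at w = -5): V = q^(-9/2) - q^(-5/2) - q^(-3/2) - q^(-1/2)
V(D2) = -q^(3/2) + q^(5/2) - 3q^(7/2) + 2q^(9/2) - 2q^(11/2) + 2q^(13/2) - q^(15/2)  (w +5, c 11, <D> = A^-15 - 2A^-11 + 2A^-7 - 2A^-3 + 3A - A^5 + A^9)
V(D3) = -q^(3/2) + q^(5/2) - 3q^(7/2) + 2q^(9/2) - 2q^(11/2) + 2q^(13/2) - q^(15/2)  [11 crossings, <D> = A^-15 - 2A^-11 + 2A^-7 - 2A^-3 + 3A - A^5 + A^9, w = +5]
key observation: 2 values of V(q) split the 3 diagrams


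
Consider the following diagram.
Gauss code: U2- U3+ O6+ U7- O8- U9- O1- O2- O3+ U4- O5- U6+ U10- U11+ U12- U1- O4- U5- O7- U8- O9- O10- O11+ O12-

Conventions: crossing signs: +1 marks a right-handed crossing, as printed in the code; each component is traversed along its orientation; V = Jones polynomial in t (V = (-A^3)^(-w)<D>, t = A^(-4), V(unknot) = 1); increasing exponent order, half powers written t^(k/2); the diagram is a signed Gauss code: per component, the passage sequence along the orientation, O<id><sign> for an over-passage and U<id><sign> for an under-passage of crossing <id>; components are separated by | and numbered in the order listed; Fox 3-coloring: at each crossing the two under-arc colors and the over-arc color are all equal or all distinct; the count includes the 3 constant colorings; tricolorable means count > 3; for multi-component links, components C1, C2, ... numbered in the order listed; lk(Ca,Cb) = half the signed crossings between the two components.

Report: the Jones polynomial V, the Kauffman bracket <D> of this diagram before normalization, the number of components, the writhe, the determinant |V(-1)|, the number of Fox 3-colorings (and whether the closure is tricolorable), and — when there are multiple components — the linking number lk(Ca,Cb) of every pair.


V = t^-8 - 2t^-7 + t^-6 - 2t^-5 + 2t^-4 + t^-2
<D> = A^-10 + 2A^-2 - 2A^2 + A^6 - 2A^10 + A^14 (w = -6)
1 component over 12 crossings, w = -6
27 Fox colorings among 3^12, |V(-1)| = 9: tricolorable
why: det 9 = |V(-1)|; divisible by 3, so tricolorable


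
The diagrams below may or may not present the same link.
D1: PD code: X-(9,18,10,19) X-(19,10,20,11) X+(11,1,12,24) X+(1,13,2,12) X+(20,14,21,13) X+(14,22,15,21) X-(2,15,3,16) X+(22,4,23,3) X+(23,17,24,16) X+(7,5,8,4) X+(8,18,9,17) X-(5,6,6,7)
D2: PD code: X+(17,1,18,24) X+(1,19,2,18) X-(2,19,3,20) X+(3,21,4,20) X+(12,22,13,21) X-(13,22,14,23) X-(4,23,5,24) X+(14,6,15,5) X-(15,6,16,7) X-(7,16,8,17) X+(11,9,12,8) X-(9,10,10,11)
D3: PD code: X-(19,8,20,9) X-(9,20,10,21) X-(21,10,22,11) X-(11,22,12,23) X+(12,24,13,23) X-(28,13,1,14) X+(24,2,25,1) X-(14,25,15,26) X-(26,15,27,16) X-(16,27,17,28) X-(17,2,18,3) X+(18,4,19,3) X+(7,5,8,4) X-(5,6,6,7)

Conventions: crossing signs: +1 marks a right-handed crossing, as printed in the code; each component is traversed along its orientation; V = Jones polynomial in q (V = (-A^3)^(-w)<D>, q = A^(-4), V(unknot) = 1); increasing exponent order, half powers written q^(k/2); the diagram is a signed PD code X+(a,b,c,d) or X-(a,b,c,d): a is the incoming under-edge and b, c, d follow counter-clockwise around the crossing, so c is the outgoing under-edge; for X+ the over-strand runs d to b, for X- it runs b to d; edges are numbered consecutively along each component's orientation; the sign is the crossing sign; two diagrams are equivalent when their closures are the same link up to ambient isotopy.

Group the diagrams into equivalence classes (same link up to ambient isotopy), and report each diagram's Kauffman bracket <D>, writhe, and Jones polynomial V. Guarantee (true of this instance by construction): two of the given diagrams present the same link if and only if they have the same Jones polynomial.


equivalence classes: {D1} | {D2} | {D3}
D1 (bracket A^-16 - 2A^-12 + 2A^-8 - 3A^-4 + 3 - 2A^4 + 2A^8; 12 crossings at w = +4): V = 2q - 2q^2 + 3q^3 - 3q^4 + 2q^5 - 2q^6 + q^7
V(D2) = 1  (w 0, c 12, <D> = 1)
D3 (bracket A^-10 - A^-6 + 3A^-2 - 3A^2 + 3A^6 - 3A^10 + 2A^14 - A^18; 14 crossings at w = -6): V = -q^-9 + 2q^-8 - 3q^-7 + 3q^-6 - 3q^-5 + 3q^-4 - q^-3 + q^-2
key observation: V(q) takes 3 values over 3 diagrams, fixing the grouping


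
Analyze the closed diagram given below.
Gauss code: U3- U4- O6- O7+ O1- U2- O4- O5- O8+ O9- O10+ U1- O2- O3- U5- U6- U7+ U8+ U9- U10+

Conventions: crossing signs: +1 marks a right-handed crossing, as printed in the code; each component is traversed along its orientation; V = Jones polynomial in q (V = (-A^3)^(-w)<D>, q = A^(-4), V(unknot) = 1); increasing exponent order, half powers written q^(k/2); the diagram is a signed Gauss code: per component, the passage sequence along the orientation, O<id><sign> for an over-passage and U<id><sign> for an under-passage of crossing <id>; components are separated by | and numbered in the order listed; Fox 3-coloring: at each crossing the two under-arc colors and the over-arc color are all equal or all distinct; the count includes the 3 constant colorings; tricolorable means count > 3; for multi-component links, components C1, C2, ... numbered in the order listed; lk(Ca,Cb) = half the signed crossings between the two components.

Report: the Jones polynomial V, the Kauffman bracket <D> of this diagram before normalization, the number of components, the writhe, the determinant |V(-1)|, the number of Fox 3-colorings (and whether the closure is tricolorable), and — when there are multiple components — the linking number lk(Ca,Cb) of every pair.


V(q) = -q^-4 + q^-3 + q^-1
bracket: A^-8 + 1 - A^4, w = -4
1 component, writhe -4, over 10 crossings
det 3, colorings 9 of 3^10 — tricolorable
observation: V spans 3 powers of q: at least 3 crossings in any diagram
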